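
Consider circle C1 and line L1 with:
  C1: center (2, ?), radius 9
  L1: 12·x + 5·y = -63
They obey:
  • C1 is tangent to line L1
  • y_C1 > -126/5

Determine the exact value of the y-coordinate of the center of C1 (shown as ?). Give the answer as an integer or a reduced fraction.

6

1. [C1‖L1]  y_C1² + (174/5)y_C1 − 1224/5 = 0  ⇒  y_C1 = -204/5 or 6
2. given y_C1 > -126/5: keep 6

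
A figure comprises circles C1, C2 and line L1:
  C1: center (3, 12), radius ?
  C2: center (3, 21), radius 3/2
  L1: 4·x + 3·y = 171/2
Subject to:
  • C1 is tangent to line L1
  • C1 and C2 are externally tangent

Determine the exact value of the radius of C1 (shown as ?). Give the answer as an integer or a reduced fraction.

1. [C1‖L1]  r_C1² − 225/4 = 0  ⇒  r_C1 = 15/2 (r>0 drops 1)
2. [ext C1·C2]  r_C1² + 3r_C1 − 315/4 = 0  ⇒  r_C1 = 15/2 (r>0 drops 1)

15/2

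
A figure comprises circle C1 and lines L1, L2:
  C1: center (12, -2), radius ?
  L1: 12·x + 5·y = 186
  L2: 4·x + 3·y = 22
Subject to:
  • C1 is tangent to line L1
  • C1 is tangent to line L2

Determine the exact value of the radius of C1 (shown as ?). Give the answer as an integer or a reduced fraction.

4

1. [C1‖L1]  r_C1² − 16 = 0  ⇒  r_C1 = 4 (r>0 drops 1)
2. [C1‖L2]  r_C1² − 16 = 0  ⇒  r_C1 = 4 (r>0 drops 1)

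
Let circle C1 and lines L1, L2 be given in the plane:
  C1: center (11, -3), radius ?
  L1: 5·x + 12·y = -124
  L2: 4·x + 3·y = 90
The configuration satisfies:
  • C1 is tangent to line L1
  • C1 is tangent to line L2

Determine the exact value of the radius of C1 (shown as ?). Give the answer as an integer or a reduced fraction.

1. [C1‖L1]  r_C1² − 121 = 0  ⇒  r_C1 = 11 (r>0 drops 1)
2. [C1‖L2]  r_C1² − 121 = 0  ⇒  r_C1 = 11 (r>0 drops 1)

11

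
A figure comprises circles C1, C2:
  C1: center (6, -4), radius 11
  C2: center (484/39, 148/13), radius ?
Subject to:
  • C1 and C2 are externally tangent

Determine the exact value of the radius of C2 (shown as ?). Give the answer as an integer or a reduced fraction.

17/3

1. [ext C1·C2]  r_C2² + 22r_C2 − 1411/9 = 0  ⇒  r_C2 = 17/3 (r>0 drops 1)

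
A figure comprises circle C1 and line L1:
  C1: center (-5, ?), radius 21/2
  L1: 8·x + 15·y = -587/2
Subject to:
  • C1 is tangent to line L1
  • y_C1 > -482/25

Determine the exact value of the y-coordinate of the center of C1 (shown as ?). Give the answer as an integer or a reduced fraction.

1. [C1‖L1]  y_C1² + (169/5)y_C1 + 144 = 0  ⇒  y_C1 = -144/5 or -5
2. given y_C1 > -482/25: keep -5

-5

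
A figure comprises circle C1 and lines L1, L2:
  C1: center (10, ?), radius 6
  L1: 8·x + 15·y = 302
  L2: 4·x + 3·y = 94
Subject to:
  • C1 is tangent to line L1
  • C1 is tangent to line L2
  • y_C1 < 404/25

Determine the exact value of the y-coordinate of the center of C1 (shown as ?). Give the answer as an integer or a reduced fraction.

8

1. [C1‖L1]  y_C1² − (148/5)y_C1 + 864/5 = 0  ⇒  y_C1 = 8 or 108/5
2. [C1‖L2]  y_C1² − 36y_C1 + 224 = 0  ⇒  y_C1 = 8 or 28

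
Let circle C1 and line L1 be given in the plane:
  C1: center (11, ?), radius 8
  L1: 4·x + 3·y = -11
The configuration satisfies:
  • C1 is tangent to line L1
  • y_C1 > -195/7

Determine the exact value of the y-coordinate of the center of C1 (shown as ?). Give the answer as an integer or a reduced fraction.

1. [C1‖L1]  y_C1² + (110/3)y_C1 + 475/3 = 0  ⇒  y_C1 = -95/3 or -5
2. given y_C1 > -195/7: keep -5

-5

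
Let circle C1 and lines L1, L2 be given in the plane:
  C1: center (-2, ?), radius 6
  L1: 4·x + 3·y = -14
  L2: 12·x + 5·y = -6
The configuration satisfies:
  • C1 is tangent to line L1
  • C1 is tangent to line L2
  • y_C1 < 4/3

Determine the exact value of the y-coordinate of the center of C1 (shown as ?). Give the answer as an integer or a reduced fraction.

1. [C1‖L1]  y_C1² + 4y_C1 − 96 = 0  ⇒  y_C1 = -12 or 8
2. [C1‖L2]  y_C1² − (36/5)y_C1 − 1152/5 = 0  ⇒  y_C1 = -12 or 96/5

-12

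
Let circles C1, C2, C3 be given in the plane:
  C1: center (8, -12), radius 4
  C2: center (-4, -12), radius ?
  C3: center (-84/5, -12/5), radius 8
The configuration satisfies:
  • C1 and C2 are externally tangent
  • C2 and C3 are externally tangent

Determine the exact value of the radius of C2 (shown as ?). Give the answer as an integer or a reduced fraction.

8

1. [ext C1·C2]  r_C2² + 8r_C2 − 128 = 0  ⇒  r_C2 = 8 (r>0 drops 1)
2. [ext C2·C3]  r_C2² + 16r_C2 − 192 = 0  ⇒  r_C2 = 8 (r>0 drops 1)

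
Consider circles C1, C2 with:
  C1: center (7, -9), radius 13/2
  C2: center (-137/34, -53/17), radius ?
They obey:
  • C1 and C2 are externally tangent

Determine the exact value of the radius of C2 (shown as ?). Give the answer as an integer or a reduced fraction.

6

1. [ext C1·C2]  r_C2² + 13r_C2 − 114 = 0  ⇒  r_C2 = 6 (r>0 drops 1)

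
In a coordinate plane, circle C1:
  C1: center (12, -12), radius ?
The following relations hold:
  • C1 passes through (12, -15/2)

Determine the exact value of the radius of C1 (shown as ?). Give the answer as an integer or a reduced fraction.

9/2

1. [C1∋P]  r_C1² − 81/4 = 0  ⇒  r_C1 = 9/2 (r>0 drops 1)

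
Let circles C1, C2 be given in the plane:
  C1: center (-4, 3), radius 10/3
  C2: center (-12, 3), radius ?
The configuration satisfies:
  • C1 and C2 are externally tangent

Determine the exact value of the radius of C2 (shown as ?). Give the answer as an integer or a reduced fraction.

1. [ext C1·C2]  r_C2² + (20/3)r_C2 − 476/9 = 0  ⇒  r_C2 = 14/3 (r>0 drops 1)

14/3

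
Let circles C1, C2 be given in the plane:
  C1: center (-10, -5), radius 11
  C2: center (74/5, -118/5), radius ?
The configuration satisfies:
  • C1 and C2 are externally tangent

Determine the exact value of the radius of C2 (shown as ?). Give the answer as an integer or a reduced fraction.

20

1. [ext C1·C2]  r_C2² + 22r_C2 − 840 = 0  ⇒  r_C2 = 20 (r>0 drops 1)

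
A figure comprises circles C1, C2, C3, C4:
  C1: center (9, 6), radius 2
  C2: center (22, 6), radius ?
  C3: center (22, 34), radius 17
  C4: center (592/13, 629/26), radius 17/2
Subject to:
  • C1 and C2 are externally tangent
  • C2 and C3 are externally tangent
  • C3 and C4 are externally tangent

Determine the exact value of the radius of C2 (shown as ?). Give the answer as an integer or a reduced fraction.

11

1. [ext C1·C2]  r_C2² + 4r_C2 − 165 = 0  ⇒  r_C2 = 11 (r>0 drops 1)
2. [ext C2·C3]  r_C2² + 34r_C2 − 495 = 0  ⇒  r_C2 = 11 (r>0 drops 1)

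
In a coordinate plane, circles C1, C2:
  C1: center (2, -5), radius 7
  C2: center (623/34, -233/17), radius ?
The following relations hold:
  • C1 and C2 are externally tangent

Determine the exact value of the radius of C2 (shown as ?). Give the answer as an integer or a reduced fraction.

23/2

1. [ext C1·C2]  r_C2² + 14r_C2 − 1173/4 = 0  ⇒  r_C2 = 23/2 (r>0 drops 1)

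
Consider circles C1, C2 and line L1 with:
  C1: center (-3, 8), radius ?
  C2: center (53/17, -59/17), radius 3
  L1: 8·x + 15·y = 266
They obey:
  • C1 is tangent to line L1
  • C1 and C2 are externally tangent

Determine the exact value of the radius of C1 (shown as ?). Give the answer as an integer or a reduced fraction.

1. [C1‖L1]  r_C1² − 100 = 0  ⇒  r_C1 = 10 (r>0 drops 1)
2. [ext C1·C2]  r_C1² + 6r_C1 − 160 = 0  ⇒  r_C1 = 10 (r>0 drops 1)

10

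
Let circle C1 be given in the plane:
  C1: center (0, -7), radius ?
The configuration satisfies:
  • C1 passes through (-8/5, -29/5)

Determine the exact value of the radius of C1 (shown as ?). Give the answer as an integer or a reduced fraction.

1. [C1∋P]  r_C1² − 4 = 0  ⇒  r_C1 = 2 (r>0 drops 1)

2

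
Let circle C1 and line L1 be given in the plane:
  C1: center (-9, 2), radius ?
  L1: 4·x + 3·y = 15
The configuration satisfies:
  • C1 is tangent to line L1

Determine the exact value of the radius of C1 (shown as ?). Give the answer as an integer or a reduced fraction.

1. [C1‖L1]  r_C1² − 81 = 0  ⇒  r_C1 = 9 (r>0 drops 1)

9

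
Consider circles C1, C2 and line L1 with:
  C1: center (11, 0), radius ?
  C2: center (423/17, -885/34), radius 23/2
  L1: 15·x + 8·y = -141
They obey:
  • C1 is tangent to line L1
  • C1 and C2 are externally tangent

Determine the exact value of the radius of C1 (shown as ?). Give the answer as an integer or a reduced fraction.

1. [C1‖L1]  r_C1² − 324 = 0  ⇒  r_C1 = 18 (r>0 drops 1)
2. [ext C1·C2]  r_C1² + 23r_C1 − 738 = 0  ⇒  r_C1 = 18 (r>0 drops 1)

18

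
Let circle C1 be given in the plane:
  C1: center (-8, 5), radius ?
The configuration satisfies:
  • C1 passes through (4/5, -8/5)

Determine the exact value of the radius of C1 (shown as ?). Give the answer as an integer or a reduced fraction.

1. [C1∋P]  r_C1² − 121 = 0  ⇒  r_C1 = 11 (r>0 drops 1)

11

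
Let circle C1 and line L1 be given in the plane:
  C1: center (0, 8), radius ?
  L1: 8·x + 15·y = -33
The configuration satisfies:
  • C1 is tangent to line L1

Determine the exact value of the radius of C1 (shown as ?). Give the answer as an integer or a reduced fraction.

9

1. [C1‖L1]  r_C1² − 81 = 0  ⇒  r_C1 = 9 (r>0 drops 1)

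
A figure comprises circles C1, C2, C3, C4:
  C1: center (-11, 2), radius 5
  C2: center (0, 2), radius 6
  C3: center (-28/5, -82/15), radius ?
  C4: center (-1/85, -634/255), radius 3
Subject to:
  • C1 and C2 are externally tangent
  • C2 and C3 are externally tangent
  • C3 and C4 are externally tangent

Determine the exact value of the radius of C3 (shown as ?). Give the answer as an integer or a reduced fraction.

10/3

1. [ext C2·C3]  r_C3² + 12r_C3 − 460/9 = 0  ⇒  r_C3 = 10/3 (r>0 drops 1)
2. [ext C3·C4]  r_C3² + 6r_C3 − 280/9 = 0  ⇒  r_C3 = 10/3 (r>0 drops 1)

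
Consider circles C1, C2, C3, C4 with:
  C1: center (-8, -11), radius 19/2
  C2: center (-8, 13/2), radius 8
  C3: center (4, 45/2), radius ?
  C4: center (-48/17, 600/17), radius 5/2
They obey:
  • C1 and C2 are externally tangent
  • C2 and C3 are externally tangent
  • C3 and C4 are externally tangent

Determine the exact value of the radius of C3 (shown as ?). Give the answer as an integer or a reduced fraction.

12

1. [ext C2·C3]  r_C3² + 16r_C3 − 336 = 0  ⇒  r_C3 = 12 (r>0 drops 1)
2. [ext C3·C4]  r_C3² + 5r_C3 − 204 = 0  ⇒  r_C3 = 12 (r>0 drops 1)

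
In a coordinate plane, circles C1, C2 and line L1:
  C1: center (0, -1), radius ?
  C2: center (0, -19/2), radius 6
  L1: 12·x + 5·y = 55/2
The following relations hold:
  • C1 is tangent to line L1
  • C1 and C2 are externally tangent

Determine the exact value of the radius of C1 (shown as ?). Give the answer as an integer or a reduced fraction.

1. [C1‖L1]  r_C1² − 25/4 = 0  ⇒  r_C1 = 5/2 (r>0 drops 1)
2. [ext C1·C2]  r_C1² + 12r_C1 − 145/4 = 0  ⇒  r_C1 = 5/2 (r>0 drops 1)

5/2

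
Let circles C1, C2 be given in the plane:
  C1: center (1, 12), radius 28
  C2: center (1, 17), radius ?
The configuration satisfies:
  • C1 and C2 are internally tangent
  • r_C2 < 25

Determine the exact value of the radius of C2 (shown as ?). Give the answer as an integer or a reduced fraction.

1. [int C1,C2]  r_C2² − 56r_C2 + 759 = 0  ⇒  r_C2 = 23 or 33
2. given r_C2 < 25: keep 23

23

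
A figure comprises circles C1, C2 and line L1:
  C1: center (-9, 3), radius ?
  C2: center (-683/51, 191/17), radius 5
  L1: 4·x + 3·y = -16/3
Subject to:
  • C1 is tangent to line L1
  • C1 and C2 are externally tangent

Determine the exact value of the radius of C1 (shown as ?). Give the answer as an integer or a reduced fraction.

1. [C1‖L1]  r_C1² − 169/9 = 0  ⇒  r_C1 = 13/3 (r>0 drops 1)
2. [ext C1·C2]  r_C1² + 10r_C1 − 559/9 = 0  ⇒  r_C1 = 13/3 (r>0 drops 1)

13/3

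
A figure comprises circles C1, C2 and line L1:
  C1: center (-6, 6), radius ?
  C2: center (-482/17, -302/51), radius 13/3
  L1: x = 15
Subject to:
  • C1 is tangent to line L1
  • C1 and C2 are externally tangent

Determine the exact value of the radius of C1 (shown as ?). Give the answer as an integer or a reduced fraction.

21

1. [C1‖L1]  r_C1² − 441 = 0  ⇒  r_C1 = 21 (r>0 drops 1)
2. [ext C1·C2]  r_C1² + (26/3)r_C1 − 623 = 0  ⇒  r_C1 = 21 (r>0 drops 1)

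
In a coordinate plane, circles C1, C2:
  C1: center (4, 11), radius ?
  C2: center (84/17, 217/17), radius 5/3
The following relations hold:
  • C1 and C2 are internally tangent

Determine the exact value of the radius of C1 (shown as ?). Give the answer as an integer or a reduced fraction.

1. [int C1,C2]  r_C1² − (10/3)r_C1 − 11/9 = 0  ⇒  r_C1 = 11/3 (r>0 drops 1)

11/3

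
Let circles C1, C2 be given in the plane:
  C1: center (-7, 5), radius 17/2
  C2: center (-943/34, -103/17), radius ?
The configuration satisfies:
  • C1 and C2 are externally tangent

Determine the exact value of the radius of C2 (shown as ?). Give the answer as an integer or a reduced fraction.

15

1. [ext C1·C2]  r_C2² + 17r_C2 − 480 = 0  ⇒  r_C2 = 15 (r>0 drops 1)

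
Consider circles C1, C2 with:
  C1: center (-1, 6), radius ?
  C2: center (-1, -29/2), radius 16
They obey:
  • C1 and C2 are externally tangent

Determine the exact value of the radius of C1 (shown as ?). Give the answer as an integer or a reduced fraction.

9/2

1. [ext C1·C2]  r_C1² + 32r_C1 − 657/4 = 0  ⇒  r_C1 = 9/2 (r>0 drops 1)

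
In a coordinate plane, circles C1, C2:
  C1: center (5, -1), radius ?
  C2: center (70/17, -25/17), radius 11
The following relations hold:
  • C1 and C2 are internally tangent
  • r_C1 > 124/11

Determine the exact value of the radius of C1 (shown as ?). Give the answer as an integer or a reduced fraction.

12

1. [int C1,C2]  r_C1² − 22r_C1 + 120 = 0  ⇒  r_C1 = 10 or 12
2. given r_C1 > 124/11: keep 12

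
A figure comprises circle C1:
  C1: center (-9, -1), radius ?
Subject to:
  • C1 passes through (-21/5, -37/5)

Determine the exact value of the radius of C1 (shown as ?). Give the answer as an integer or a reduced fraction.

1. [C1∋P]  r_C1² − 64 = 0  ⇒  r_C1 = 8 (r>0 drops 1)

8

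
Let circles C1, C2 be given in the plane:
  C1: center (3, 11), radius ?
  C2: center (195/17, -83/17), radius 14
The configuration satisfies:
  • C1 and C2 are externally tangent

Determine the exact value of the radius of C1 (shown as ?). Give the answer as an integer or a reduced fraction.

1. [ext C1·C2]  r_C1² + 28r_C1 − 128 = 0  ⇒  r_C1 = 4 (r>0 drops 1)

4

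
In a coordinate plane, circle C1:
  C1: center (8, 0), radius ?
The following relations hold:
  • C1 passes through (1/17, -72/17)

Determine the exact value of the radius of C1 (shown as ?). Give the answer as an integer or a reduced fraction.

1. [C1∋P]  r_C1² − 81 = 0  ⇒  r_C1 = 9 (r>0 drops 1)

9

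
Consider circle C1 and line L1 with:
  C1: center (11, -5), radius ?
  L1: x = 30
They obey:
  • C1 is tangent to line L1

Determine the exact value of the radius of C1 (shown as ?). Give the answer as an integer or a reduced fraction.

1. [C1‖L1]  r_C1² − 361 = 0  ⇒  r_C1 = 19 (r>0 drops 1)

19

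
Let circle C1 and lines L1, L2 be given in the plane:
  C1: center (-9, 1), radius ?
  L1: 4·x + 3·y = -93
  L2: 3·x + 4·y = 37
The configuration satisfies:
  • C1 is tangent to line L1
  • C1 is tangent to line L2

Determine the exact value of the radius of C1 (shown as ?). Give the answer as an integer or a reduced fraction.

1. [C1‖L1]  r_C1² − 144 = 0  ⇒  r_C1 = 12 (r>0 drops 1)
2. [C1‖L2]  r_C1² − 144 = 0  ⇒  r_C1 = 12 (r>0 drops 1)

12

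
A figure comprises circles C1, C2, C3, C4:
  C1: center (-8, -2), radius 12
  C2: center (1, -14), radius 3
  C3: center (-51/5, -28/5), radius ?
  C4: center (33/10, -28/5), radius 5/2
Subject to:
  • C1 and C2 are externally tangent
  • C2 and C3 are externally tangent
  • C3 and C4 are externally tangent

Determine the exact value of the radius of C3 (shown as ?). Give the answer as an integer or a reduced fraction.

1. [ext C2·C3]  r_C3² + 6r_C3 − 187 = 0  ⇒  r_C3 = 11 (r>0 drops 1)
2. [ext C3·C4]  r_C3² + 5r_C3 − 176 = 0  ⇒  r_C3 = 11 (r>0 drops 1)

11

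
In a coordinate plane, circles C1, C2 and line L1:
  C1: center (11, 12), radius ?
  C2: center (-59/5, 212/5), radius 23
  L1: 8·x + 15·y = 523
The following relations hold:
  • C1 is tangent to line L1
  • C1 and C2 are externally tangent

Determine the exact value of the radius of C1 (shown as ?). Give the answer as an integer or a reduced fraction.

15

1. [C1‖L1]  r_C1² − 225 = 0  ⇒  r_C1 = 15 (r>0 drops 1)
2. [ext C1·C2]  r_C1² + 46r_C1 − 915 = 0  ⇒  r_C1 = 15 (r>0 drops 1)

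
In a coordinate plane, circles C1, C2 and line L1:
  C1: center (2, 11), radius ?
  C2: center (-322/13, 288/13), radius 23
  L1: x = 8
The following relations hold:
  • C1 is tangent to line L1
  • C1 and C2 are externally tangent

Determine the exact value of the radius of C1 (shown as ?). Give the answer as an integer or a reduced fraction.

6

1. [C1‖L1]  r_C1² − 36 = 0  ⇒  r_C1 = 6 (r>0 drops 1)
2. [ext C1·C2]  r_C1² + 46r_C1 − 312 = 0  ⇒  r_C1 = 6 (r>0 drops 1)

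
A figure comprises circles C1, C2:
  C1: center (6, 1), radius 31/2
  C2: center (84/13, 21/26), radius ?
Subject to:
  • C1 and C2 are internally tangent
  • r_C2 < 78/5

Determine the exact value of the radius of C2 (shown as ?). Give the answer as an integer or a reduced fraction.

1. [int C1,C2]  r_C2² − 31r_C2 + 240 = 0  ⇒  r_C2 = 15 or 16
2. given r_C2 < 78/5: keep 15

15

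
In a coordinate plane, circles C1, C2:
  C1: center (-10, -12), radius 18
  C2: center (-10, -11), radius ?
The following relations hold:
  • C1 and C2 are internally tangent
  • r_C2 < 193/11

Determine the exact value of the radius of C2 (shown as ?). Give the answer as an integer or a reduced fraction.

17

1. [int C1,C2]  r_C2² − 36r_C2 + 323 = 0  ⇒  r_C2 = 17 or 19
2. given r_C2 < 193/11: keep 17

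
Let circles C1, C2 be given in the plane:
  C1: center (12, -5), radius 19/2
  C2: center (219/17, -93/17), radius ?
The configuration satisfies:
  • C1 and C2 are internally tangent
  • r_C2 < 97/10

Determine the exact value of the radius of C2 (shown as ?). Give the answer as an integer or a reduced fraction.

17/2

1. [int C1,C2]  r_C2² − 19r_C2 + 357/4 = 0  ⇒  r_C2 = 17/2 or 21/2
2. given r_C2 < 97/10: keep 17/2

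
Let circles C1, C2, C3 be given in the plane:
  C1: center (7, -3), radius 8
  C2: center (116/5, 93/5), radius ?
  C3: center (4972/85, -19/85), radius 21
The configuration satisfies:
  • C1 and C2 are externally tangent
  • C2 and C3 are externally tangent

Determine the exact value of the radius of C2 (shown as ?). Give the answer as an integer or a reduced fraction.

19

1. [ext C1·C2]  r_C2² + 16r_C2 − 665 = 0  ⇒  r_C2 = 19 (r>0 drops 1)
2. [ext C2·C3]  r_C2² + 42r_C2 − 1159 = 0  ⇒  r_C2 = 19 (r>0 drops 1)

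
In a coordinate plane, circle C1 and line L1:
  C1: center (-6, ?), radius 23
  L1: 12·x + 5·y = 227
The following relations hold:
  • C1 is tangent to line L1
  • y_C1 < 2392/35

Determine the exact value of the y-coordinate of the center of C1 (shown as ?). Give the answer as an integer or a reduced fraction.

0

1. [C1‖L1]  y_C1² − (598/5)y_C1 = 0  ⇒  y_C1 = 0 or 598/5
2. given y_C1 < 2392/35: keep 0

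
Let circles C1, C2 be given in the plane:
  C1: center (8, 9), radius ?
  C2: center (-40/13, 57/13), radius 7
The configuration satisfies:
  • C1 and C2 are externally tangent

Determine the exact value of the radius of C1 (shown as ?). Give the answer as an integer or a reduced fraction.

1. [ext C1·C2]  r_C1² + 14r_C1 − 95 = 0  ⇒  r_C1 = 5 (r>0 drops 1)

5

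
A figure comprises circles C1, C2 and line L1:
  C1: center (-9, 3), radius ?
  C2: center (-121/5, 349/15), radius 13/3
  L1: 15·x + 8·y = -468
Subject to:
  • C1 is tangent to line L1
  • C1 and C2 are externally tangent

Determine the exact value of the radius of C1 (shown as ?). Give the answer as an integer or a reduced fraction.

1. [C1‖L1]  r_C1² − 441 = 0  ⇒  r_C1 = 21 (r>0 drops 1)
2. [ext C1·C2]  r_C1² + (26/3)r_C1 − 623 = 0  ⇒  r_C1 = 21 (r>0 drops 1)

21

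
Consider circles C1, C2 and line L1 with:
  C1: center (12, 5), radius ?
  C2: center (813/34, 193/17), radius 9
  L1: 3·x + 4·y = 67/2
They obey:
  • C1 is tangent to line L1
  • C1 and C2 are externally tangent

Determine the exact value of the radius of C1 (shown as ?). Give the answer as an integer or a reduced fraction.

1. [C1‖L1]  r_C1² − 81/4 = 0  ⇒  r_C1 = 9/2 (r>0 drops 1)
2. [ext C1·C2]  r_C1² + 18r_C1 − 405/4 = 0  ⇒  r_C1 = 9/2 (r>0 drops 1)

9/2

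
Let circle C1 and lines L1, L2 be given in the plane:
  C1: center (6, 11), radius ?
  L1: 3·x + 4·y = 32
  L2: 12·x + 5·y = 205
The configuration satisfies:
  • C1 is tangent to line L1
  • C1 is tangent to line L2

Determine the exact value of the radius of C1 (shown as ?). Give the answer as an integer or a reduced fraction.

6

1. [C1‖L1]  r_C1² − 36 = 0  ⇒  r_C1 = 6 (r>0 drops 1)
2. [C1‖L2]  r_C1² − 36 = 0  ⇒  r_C1 = 6 (r>0 drops 1)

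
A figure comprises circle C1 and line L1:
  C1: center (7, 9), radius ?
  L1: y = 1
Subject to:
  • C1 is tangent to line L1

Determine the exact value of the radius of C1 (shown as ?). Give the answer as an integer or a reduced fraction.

8

1. [C1‖L1]  r_C1² − 64 = 0  ⇒  r_C1 = 8 (r>0 drops 1)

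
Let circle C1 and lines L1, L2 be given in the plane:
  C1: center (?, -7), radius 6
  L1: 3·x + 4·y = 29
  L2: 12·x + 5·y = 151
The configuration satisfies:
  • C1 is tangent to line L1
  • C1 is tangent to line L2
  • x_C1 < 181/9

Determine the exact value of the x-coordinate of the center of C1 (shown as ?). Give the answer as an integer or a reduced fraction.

9

1. [C1‖L1]  x_C1² − 38x_C1 + 261 = 0  ⇒  x_C1 = 9 or 29
2. [C1‖L2]  x_C1² − 31x_C1 + 198 = 0  ⇒  x_C1 = 9 or 22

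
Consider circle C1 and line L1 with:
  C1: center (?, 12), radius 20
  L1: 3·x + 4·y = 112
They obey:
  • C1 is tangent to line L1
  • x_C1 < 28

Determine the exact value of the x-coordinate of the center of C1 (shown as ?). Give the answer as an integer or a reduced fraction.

-12

1. [C1‖L1]  x_C1² − (128/3)x_C1 − 656 = 0  ⇒  x_C1 = -12 or 164/3
2. given x_C1 < 28: keep -12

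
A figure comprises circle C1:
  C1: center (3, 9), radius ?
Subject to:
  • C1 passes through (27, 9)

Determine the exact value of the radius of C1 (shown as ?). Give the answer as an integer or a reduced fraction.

1. [C1∋P]  r_C1² − 576 = 0  ⇒  r_C1 = 24 (r>0 drops 1)

24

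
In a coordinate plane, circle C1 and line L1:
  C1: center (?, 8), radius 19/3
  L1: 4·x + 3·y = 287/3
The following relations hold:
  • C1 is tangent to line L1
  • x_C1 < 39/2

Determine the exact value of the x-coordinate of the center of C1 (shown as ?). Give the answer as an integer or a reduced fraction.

1. [C1‖L1]  x_C1² − (215/6)x_C1 + 775/3 = 0  ⇒  x_C1 = 10 or 155/6
2. given x_C1 < 39/2: keep 10

10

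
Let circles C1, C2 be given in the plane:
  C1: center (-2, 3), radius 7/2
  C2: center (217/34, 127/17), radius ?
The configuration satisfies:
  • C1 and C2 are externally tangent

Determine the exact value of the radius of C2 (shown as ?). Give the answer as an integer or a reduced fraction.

6

1. [ext C1·C2]  r_C2² + 7r_C2 − 78 = 0  ⇒  r_C2 = 6 (r>0 drops 1)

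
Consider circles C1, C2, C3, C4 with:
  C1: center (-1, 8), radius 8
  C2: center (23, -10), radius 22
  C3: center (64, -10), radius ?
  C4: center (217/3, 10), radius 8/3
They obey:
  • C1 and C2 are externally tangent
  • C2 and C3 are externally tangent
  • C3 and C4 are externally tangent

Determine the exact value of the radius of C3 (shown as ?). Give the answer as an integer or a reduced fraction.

1. [ext C2·C3]  r_C3² + 44r_C3 − 1197 = 0  ⇒  r_C3 = 19 (r>0 drops 1)
2. [ext C3·C4]  r_C3² + (16/3)r_C3 − 1387/3 = 0  ⇒  r_C3 = 19 (r>0 drops 1)

19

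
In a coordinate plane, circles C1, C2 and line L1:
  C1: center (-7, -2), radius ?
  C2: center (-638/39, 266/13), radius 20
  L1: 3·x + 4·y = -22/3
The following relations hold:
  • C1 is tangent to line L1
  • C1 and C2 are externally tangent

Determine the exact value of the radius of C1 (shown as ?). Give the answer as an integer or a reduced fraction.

1. [C1‖L1]  r_C1² − 169/9 = 0  ⇒  r_C1 = 13/3 (r>0 drops 1)
2. [ext C1·C2]  r_C1² + 40r_C1 − 1729/9 = 0  ⇒  r_C1 = 13/3 (r>0 drops 1)

13/3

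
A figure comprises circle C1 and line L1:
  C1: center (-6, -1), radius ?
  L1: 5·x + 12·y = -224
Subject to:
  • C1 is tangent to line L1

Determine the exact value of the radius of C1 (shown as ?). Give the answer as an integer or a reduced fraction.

14

1. [C1‖L1]  r_C1² − 196 = 0  ⇒  r_C1 = 14 (r>0 drops 1)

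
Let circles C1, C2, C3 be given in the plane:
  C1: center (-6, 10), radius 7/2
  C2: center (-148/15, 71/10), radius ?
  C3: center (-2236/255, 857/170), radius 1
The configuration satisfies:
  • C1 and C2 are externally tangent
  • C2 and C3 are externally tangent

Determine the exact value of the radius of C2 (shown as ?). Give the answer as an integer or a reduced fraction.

4/3

1. [ext C1·C2]  r_C2² + 7r_C2 − 100/9 = 0  ⇒  r_C2 = 4/3 (r>0 drops 1)
2. [ext C2·C3]  r_C2² + 2r_C2 − 40/9 = 0  ⇒  r_C2 = 4/3 (r>0 drops 1)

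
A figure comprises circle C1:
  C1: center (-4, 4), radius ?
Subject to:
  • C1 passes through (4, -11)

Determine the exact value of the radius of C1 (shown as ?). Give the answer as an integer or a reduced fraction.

1. [C1∋P]  r_C1² − 289 = 0  ⇒  r_C1 = 17 (r>0 drops 1)

17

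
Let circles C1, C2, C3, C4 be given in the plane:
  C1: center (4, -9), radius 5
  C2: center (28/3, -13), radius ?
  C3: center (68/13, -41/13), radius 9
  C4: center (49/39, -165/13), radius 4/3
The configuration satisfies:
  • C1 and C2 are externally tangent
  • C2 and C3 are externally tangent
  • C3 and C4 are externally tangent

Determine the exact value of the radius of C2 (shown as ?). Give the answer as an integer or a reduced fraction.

5/3

1. [ext C1·C2]  r_C2² + 10r_C2 − 175/9 = 0  ⇒  r_C2 = 5/3 (r>0 drops 1)
2. [ext C2·C3]  r_C2² + 18r_C2 − 295/9 = 0  ⇒  r_C2 = 5/3 (r>0 drops 1)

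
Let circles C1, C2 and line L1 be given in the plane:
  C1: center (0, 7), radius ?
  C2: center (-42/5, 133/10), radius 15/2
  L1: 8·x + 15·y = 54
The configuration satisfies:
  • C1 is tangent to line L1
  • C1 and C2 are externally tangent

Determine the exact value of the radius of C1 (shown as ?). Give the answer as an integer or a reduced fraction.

1. [C1‖L1]  r_C1² − 9 = 0  ⇒  r_C1 = 3 (r>0 drops 1)
2. [ext C1·C2]  r_C1² + 15r_C1 − 54 = 0  ⇒  r_C1 = 3 (r>0 drops 1)

3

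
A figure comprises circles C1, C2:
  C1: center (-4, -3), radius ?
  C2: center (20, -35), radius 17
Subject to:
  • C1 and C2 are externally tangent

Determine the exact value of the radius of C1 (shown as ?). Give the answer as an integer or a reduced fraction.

23

1. [ext C1·C2]  r_C1² + 34r_C1 − 1311 = 0  ⇒  r_C1 = 23 (r>0 drops 1)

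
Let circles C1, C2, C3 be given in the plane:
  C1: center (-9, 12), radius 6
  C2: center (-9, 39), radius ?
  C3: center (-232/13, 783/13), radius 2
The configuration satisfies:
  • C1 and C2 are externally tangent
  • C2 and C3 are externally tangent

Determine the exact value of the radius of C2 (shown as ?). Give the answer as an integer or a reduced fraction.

1. [ext C1·C2]  r_C2² + 12r_C2 − 693 = 0  ⇒  r_C2 = 21 (r>0 drops 1)
2. [ext C2·C3]  r_C2² + 4r_C2 − 525 = 0  ⇒  r_C2 = 21 (r>0 drops 1)

21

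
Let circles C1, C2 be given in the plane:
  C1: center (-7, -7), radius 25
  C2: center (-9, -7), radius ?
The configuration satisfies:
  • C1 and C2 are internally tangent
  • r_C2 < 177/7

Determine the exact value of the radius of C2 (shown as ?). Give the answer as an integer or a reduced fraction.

1. [int C1,C2]  r_C2² − 50r_C2 + 621 = 0  ⇒  r_C2 = 23 or 27
2. given r_C2 < 177/7: keep 23

23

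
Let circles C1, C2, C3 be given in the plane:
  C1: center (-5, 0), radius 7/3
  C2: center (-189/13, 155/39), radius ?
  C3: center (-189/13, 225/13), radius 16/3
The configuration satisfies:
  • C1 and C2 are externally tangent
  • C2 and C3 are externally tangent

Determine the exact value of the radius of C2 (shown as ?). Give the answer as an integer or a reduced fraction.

8

1. [ext C1·C2]  r_C2² + (14/3)r_C2 − 304/3 = 0  ⇒  r_C2 = 8 (r>0 drops 1)
2. [ext C2·C3]  r_C2² + (32/3)r_C2 − 448/3 = 0  ⇒  r_C2 = 8 (r>0 drops 1)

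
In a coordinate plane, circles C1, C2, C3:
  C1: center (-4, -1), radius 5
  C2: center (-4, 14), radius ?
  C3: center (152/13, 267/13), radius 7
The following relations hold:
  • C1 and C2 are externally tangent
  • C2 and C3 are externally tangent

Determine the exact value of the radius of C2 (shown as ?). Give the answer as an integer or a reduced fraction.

1. [ext C1·C2]  r_C2² + 10r_C2 − 200 = 0  ⇒  r_C2 = 10 (r>0 drops 1)
2. [ext C2·C3]  r_C2² + 14r_C2 − 240 = 0  ⇒  r_C2 = 10 (r>0 drops 1)

10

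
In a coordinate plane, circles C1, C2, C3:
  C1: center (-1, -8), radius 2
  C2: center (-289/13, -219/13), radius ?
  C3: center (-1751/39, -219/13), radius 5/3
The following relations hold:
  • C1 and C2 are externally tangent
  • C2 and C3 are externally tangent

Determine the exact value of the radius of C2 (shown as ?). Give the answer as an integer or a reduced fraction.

1. [ext C1·C2]  r_C2² + 4r_C2 − 525 = 0  ⇒  r_C2 = 21 (r>0 drops 1)
2. [ext C2·C3]  r_C2² + (10/3)r_C2 − 511 = 0  ⇒  r_C2 = 21 (r>0 drops 1)

21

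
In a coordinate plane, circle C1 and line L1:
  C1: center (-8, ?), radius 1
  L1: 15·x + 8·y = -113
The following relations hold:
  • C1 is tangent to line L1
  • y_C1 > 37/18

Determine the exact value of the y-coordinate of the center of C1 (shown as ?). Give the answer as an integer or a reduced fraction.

3

1. [C1‖L1]  y_C1² − (7/4)y_C1 − 15/4 = 0  ⇒  y_C1 = -5/4 or 3
2. given y_C1 > 37/18: keep 3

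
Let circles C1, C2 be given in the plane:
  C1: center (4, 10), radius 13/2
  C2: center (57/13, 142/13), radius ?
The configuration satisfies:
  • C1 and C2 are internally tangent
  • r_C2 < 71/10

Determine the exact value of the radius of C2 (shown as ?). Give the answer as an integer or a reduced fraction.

11/2

1. [int C1,C2]  r_C2² − 13r_C2 + 165/4 = 0  ⇒  r_C2 = 11/2 or 15/2
2. given r_C2 < 71/10: keep 11/2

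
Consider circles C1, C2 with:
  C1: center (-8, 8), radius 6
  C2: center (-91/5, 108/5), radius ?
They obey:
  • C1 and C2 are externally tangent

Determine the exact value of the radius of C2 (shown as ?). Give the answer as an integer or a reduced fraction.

11

1. [ext C1·C2]  r_C2² + 12r_C2 − 253 = 0  ⇒  r_C2 = 11 (r>0 drops 1)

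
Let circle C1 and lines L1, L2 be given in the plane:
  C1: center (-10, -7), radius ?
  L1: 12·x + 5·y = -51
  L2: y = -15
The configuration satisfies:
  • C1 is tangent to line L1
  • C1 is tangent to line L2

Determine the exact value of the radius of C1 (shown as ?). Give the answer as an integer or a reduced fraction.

1. [C1‖L1]  r_C1² − 64 = 0  ⇒  r_C1 = 8 (r>0 drops 1)
2. [C1‖L2]  r_C1² − 64 = 0  ⇒  r_C1 = 8 (r>0 drops 1)

8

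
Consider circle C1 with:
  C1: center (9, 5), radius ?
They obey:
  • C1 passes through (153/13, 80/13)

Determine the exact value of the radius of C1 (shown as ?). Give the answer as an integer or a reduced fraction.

3

1. [C1∋P]  r_C1² − 9 = 0  ⇒  r_C1 = 3 (r>0 drops 1)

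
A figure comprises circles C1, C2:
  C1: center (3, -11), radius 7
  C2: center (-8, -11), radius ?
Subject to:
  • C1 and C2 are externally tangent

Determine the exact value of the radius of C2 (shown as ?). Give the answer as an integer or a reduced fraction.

1. [ext C1·C2]  r_C2² + 14r_C2 − 72 = 0  ⇒  r_C2 = 4 (r>0 drops 1)

4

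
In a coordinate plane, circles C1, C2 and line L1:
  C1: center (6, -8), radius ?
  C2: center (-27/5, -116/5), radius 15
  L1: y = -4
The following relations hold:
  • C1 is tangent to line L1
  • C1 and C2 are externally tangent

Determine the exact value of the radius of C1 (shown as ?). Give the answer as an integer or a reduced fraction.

4

1. [C1‖L1]  r_C1² − 16 = 0  ⇒  r_C1 = 4 (r>0 drops 1)
2. [ext C1·C2]  r_C1² + 30r_C1 − 136 = 0  ⇒  r_C1 = 4 (r>0 drops 1)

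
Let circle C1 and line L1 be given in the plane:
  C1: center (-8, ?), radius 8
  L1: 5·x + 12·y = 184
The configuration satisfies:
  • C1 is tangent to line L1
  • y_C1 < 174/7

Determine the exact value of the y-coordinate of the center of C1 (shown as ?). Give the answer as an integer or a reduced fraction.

1. [C1‖L1]  y_C1² − (112/3)y_C1 + 820/3 = 0  ⇒  y_C1 = 10 or 82/3
2. given y_C1 < 174/7: keep 10

10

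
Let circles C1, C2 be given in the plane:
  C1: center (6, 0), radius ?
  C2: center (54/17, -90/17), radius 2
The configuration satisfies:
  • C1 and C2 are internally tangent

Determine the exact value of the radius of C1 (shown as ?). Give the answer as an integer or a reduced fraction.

1. [int C1,C2]  r_C1² − 4r_C1 − 32 = 0  ⇒  r_C1 = 8 (r>0 drops 1)

8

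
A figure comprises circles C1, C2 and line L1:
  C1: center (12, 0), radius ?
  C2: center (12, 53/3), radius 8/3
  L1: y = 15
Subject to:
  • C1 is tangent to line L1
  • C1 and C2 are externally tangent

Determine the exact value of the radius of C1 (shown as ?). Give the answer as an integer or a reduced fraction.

1. [C1‖L1]  r_C1² − 225 = 0  ⇒  r_C1 = 15 (r>0 drops 1)
2. [ext C1·C2]  r_C1² + (16/3)r_C1 − 305 = 0  ⇒  r_C1 = 15 (r>0 drops 1)

15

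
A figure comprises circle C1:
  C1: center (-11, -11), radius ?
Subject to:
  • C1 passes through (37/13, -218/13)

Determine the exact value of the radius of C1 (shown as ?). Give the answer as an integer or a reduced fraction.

15

1. [C1∋P]  r_C1² − 225 = 0  ⇒  r_C1 = 15 (r>0 drops 1)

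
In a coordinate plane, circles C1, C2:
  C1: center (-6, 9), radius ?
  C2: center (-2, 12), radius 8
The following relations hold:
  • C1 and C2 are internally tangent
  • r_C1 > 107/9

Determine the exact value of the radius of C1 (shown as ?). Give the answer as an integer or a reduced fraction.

13

1. [int C1,C2]  r_C1² − 16r_C1 + 39 = 0  ⇒  r_C1 = 3 or 13
2. given r_C1 > 107/9: keep 13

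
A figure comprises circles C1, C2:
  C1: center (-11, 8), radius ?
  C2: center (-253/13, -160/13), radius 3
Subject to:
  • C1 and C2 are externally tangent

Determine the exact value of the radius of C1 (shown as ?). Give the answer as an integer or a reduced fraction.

19

1. [ext C1·C2]  r_C1² + 6r_C1 − 475 = 0  ⇒  r_C1 = 19 (r>0 drops 1)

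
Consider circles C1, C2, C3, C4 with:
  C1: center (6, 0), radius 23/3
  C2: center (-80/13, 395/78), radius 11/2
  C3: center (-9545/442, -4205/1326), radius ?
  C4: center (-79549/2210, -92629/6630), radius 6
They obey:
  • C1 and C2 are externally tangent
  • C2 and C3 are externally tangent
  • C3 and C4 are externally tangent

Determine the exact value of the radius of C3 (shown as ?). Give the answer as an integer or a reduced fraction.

1. [ext C2·C3]  r_C3² + 11r_C3 − 276 = 0  ⇒  r_C3 = 12 (r>0 drops 1)
2. [ext C3·C4]  r_C3² + 12r_C3 − 288 = 0  ⇒  r_C3 = 12 (r>0 drops 1)

12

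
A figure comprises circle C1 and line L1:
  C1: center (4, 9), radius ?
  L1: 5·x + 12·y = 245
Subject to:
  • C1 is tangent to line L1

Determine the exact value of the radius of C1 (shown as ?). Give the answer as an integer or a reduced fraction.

1. [C1‖L1]  r_C1² − 81 = 0  ⇒  r_C1 = 9 (r>0 drops 1)

9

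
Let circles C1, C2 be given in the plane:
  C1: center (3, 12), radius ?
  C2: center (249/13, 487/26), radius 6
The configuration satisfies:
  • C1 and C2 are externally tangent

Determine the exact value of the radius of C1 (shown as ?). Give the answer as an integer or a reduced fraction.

1. [ext C1·C2]  r_C1² + 12r_C1 − 1081/4 = 0  ⇒  r_C1 = 23/2 (r>0 drops 1)

23/2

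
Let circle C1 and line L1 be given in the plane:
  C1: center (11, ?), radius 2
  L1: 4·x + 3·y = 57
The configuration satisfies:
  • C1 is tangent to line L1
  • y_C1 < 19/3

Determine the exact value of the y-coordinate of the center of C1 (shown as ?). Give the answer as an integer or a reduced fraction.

1

1. [C1‖L1]  y_C1² − (26/3)y_C1 + 23/3 = 0  ⇒  y_C1 = 1 or 23/3
2. given y_C1 < 19/3: keep 1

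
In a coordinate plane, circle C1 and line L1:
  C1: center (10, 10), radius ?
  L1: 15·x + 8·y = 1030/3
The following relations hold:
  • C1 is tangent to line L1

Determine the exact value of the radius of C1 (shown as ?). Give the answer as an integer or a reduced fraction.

20/3

1. [C1‖L1]  r_C1² − 400/9 = 0  ⇒  r_C1 = 20/3 (r>0 drops 1)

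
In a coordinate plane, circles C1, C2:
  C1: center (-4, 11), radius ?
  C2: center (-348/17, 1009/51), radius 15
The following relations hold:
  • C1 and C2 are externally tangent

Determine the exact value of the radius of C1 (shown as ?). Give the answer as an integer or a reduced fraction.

1. [ext C1·C2]  r_C1² + 30r_C1 − 1111/9 = 0  ⇒  r_C1 = 11/3 (r>0 drops 1)

11/3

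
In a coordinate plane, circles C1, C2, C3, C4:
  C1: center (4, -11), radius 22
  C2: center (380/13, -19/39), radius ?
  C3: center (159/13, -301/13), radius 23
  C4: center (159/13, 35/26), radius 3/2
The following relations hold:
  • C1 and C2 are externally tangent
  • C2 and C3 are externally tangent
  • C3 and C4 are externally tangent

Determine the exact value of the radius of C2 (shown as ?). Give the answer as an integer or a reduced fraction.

16/3

1. [ext C1·C2]  r_C2² + 44r_C2 − 2368/9 = 0  ⇒  r_C2 = 16/3 (r>0 drops 1)
2. [ext C2·C3]  r_C2² + 46r_C2 − 2464/9 = 0  ⇒  r_C2 = 16/3 (r>0 drops 1)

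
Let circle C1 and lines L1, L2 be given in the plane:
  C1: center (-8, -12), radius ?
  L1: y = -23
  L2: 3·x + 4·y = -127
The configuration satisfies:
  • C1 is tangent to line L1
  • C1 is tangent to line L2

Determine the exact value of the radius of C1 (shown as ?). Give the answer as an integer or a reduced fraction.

11

1. [C1‖L1]  r_C1² − 121 = 0  ⇒  r_C1 = 11 (r>0 drops 1)
2. [C1‖L2]  r_C1² − 121 = 0  ⇒  r_C1 = 11 (r>0 drops 1)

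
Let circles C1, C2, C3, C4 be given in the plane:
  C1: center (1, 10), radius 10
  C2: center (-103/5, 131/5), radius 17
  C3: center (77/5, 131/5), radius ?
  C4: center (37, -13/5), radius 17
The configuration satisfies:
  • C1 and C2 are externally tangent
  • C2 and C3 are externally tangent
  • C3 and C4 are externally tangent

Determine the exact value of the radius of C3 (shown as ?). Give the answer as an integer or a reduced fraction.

19

1. [ext C2·C3]  r_C3² + 34r_C3 − 1007 = 0  ⇒  r_C3 = 19 (r>0 drops 1)
2. [ext C3·C4]  r_C3² + 34r_C3 − 1007 = 0  ⇒  r_C3 = 19 (r>0 drops 1)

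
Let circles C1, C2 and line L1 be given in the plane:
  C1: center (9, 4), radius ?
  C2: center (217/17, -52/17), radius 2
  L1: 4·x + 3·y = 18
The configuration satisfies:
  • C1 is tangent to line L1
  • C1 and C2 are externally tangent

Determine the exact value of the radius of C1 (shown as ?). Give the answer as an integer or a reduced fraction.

6

1. [C1‖L1]  r_C1² − 36 = 0  ⇒  r_C1 = 6 (r>0 drops 1)
2. [ext C1·C2]  r_C1² + 4r_C1 − 60 = 0  ⇒  r_C1 = 6 (r>0 drops 1)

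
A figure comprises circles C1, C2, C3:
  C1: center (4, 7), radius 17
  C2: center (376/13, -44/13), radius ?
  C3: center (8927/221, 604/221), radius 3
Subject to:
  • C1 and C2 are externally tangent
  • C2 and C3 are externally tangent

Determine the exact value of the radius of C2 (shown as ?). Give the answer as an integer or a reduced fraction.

1. [ext C1·C2]  r_C2² + 34r_C2 − 440 = 0  ⇒  r_C2 = 10 (r>0 drops 1)
2. [ext C2·C3]  r_C2² + 6r_C2 − 160 = 0  ⇒  r_C2 = 10 (r>0 drops 1)

10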